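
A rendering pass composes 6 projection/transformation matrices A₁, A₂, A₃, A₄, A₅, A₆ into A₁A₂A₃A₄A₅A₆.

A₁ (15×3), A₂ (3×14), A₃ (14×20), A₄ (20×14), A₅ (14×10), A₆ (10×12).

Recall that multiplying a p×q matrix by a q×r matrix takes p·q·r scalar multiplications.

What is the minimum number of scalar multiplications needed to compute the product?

3000

Adjacent pairs: A₁A₂ = 15·3·14 = 630; A₂A₃ = 3·14·20 = 840; A₃A₄ = 14·20·14 = 3920; A₄A₅ = 20·14·10 = 2800; A₅A₆ = 14·10·12 = 1680.
Length 3: A₁..A₃: k=1: 0+840+15·3·20=1740; k=2: 630+0+15·14·20=4830 → min 1740 | A₂..A₄: k=2: 0+3920+3·14·14=4508; k=3: 840+0+3·20·14=1680 → min 1680 | A₃..A₅: k=3: 0+2800+14·20·10=5600; k=4: 3920+0+14·14·10=5880 → min 5600 | A₄..A₆: k=4: 0+1680+20·14·12=5040; k=5: 2800+0+20·10·12=5200 → min 5040.
Length 4: A₁..A₄: k=1: 0+1680+15·3·14=2310; k=2: 630+3920+15·14·14=7490; k=3: 1740+0+15·20·14=5940 → min 2310 | A₂..A₅: k=2: 0+5600+3·14·10=6020; k=3: 840+2800+3·20·10=4240; k=4: 1680+0+3·14·10=2100 → min 2100 | A₃..A₆: k=3: 0+5040+14·20·12=8400; k=4: 3920+1680+14·14·12=7952; k=5: 5600+0+14·10·12=7280 → min 7280.
Length 5: A₁..A₅: k=1: 0+2100+15·3·10=2550; k=2: 630+5600+15·14·10=8330; k=3: 1740+2800+15·20·10=7540; k=4: 2310+0+15·14·10=4410 → min 2550 | A₂..A₆: k=2: 0+7280+3·14·12=7784; k=3: 840+5040+3·20·12=6600; k=4: 1680+1680+3·14·12=3864; k=5: 2100+0+3·10·12=2460 → min 2460.
Length 6: A₁..A₆: k=1: 0+2460+15·3·12=3000; k=2: 630+7280+15·14·12=10430; k=3: 1740+5040+15·20·12=10380; k=4: 2310+1680+15·14·12=6510; k=5: 2550+0+15·10·12=4350 → min 3000.
Optimal order: (A₁((((A₂A₃)A₄)A₅)A₆)) with cost 3000.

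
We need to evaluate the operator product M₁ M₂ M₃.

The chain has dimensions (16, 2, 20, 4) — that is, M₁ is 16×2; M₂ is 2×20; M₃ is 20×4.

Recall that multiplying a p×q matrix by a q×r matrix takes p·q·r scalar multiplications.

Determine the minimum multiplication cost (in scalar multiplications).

Order (M₁ (M₂ M₃)): (M₂ M₃): 2×20 by 20×4 → 2×4, cost 2·20·4 = 160; (M₁ (M₂ M₃)): 16×2 by 2×4 → 16×4, cost 16·2·4 = 128; cumulative 288. Total 288.
Order ((M₁ M₂) M₃): (M₁ M₂): 16×2 by 2×20 → 16×20, cost 16·2·20 = 640; ((M₁ M₂) M₃): 16×20 by 20×4 → 16×4, cost 16·20·4 = 1280; cumulative 1920. Total 1920.
Minimum: 288.

288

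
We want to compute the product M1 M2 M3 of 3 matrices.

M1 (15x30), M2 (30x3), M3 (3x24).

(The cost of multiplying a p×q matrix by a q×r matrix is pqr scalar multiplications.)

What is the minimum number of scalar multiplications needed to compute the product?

Order (M1 (M2 M3)): (M2 M3): 30×3 by 3×24 → 30×24, cost 30·3·24 = 2160; (M1 (M2 M3)): 15×30 by 30×24 → 15×24, cost 15·30·24 = 10800; cumulative 12960. Total 12960.
Order ((M1 M2) M3): (M1 M2): 15×30 by 30×3 → 15×3, cost 15·30·3 = 1350; ((M1 M2) M3): 15×3 by 3×24 → 15×24, cost 15·3·24 = 1080; cumulative 2430. Total 2430.
Minimum: 2430.

2430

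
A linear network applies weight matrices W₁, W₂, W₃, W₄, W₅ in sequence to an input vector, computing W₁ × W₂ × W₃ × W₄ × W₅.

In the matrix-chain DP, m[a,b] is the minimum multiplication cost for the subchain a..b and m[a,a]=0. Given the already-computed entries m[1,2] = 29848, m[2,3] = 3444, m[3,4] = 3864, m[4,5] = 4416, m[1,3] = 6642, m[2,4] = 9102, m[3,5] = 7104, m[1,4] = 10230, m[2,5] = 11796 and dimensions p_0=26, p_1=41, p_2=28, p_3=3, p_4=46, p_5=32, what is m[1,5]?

m[1,5] = min over k∈[1,4] of m[1,k]+m[k+1,5]+p_{0}·p_k·p_{5}.
k=1: 0 + 11796 + 26·41·32 = 45908; k=2: 29848 + 7104 + 26·28·32 = 60248; k=3: 6642 + 4416 + 26·3·32 = 13554; k=4: 10230 + 0 + 26·46·32 = 48502.
Minimum: 13554 at k=3.

13554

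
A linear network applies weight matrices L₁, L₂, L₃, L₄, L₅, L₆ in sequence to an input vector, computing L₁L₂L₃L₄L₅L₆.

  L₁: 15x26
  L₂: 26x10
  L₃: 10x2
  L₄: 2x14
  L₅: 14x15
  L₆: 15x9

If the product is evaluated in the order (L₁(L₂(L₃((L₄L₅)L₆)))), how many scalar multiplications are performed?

(L₄L₅): 2×14 by 14×15 → 2×15, cost 2·14·15 = 420
((L₄L₅)L₆): 2×15 by 15×9 → 2×9, cost 2·15·9 = 270; cumulative 690
(L₃((L₄L₅)L₆)): 10×2 by 2×9 → 10×9, cost 10·2·9 = 180; cumulative 870
(L₂(L₃((L₄L₅)L₆))): 26×10 by 10×9 → 26×9, cost 26·10·9 = 2340; cumulative 3210
(L₁(L₂(L₃((L₄L₅)L₆)))): 15×26 by 26×9 → 15×9, cost 15·26·9 = 3510; cumulative 6720
Total: 6720 scalar multiplications.

6720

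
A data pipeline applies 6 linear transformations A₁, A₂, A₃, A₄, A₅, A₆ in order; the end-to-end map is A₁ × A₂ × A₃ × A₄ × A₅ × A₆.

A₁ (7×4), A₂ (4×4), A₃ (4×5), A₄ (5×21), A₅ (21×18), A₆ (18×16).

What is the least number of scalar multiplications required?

3612

Adjacent pairs: A₁A₂ = 7·4·4 = 112; A₂A₃ = 4·4·5 = 80; A₃A₄ = 4·5·21 = 420; A₄A₅ = 5·21·18 = 1890; A₅A₆ = 21·18·16 = 6048.
Length 3: A₁..A₃: k=1: 0+80+7·4·5=220; k=2: 112+0+7·4·5=252 → min 220 | A₂..A₄: k=2: 0+420+4·4·21=756; k=3: 80+0+4·5·21=500 → min 500 | A₃..A₅: k=3: 0+1890+4·5·18=2250; k=4: 420+0+4·21·18=1932 → min 1932 | A₄..A₆: k=4: 0+6048+5·21·16=7728; k=5: 1890+0+5·18·16=3330 → min 3330.
Length 4: A₁..A₄: k=1: 0+500+7·4·21=1088; k=2: 112+420+7·4·21=1120; k=3: 220+0+7·5·21=955 → min 955 | A₂..A₅: k=2: 0+1932+4·4·18=2220; k=3: 80+1890+4·5·18=2330; k=4: 500+0+4·21·18=2012 → min 2012 | A₃..A₆: k=3: 0+3330+4·5·16=3650; k=4: 420+6048+4·21·16=7812; k=5: 1932+0+4·18·16=3084 → min 3084.
Length 5: A₁..A₅: k=1: 0+2012+7·4·18=2516; k=2: 112+1932+7·4·18=2548; k=3: 220+1890+7·5·18=2740; k=4: 955+0+7·21·18=3601 → min 2516 | A₂..A₆: k=2: 0+3084+4·4·16=3340; k=3: 80+3330+4·5·16=3730; k=4: 500+6048+4·21·16=7892; k=5: 2012+0+4·18·16=3164 → min 3164.
Length 6: A₁..A₆: k=1: 0+3164+7·4·16=3612; k=2: 112+3084+7·4·16=3644; k=3: 220+3330+7·5·16=4110; k=4: 955+6048+7·21·16=9355; k=5: 2516+0+7·18·16=4532 → min 3612.
Optimal order: (A₁ × ((((A₂ × A₃) × A₄) × A₅) × A₆)) with cost 3612.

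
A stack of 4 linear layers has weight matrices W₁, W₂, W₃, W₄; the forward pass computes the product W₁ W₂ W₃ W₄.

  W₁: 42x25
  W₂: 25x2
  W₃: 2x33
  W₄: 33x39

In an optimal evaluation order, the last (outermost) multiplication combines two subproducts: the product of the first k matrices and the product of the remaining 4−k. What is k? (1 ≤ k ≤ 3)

Adjacent pairs: W₁W₂ = 42·25·2 = 2100; W₂W₃ = 25·2·33 = 1650; W₃W₄ = 2·33·39 = 2574.
Length 3: W₁..W₃: k=1: 0+1650+42·25·33=36300; k=2: 2100+0+42·2·33=4872 → min 4872 | W₂..W₄: k=2: 0+2574+25·2·39=4524; k=3: 1650+0+25·33·39=33825 → min 4524.
Top-level splits: k=1: (W₁..W₁)·(W₂..W₄) → 0+4524+42·25·39 = 45474; k=2: (W₁..W₂)·(W₃..W₄) → 2100+2574+42·2·39 = 7950; k=3: (W₁..W₃)·(W₄..W₄) → 4872+0+42·33·39 = 58926.
Best split is after W₂, i.e. k = 2.

2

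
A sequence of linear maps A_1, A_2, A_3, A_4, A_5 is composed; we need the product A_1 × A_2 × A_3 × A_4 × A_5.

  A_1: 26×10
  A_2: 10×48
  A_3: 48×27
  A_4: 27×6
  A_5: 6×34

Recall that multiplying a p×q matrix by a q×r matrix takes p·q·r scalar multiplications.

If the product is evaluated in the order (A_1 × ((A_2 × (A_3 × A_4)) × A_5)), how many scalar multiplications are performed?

21536

(A_3 × A_4): 48×27 by 27×6 → 48×6, cost 48·27·6 = 7776
(A_2 × (A_3 × A_4)): 10×48 by 48×6 → 10×6, cost 10·48·6 = 2880; cumulative 10656
((A_2 × (A_3 × A_4)) × A_5): 10×6 by 6×34 → 10×34, cost 10·6·34 = 2040; cumulative 12696
(A_1 × ((A_2 × (A_3 × A_4)) × A_5)): 26×10 by 10×34 → 26×34, cost 26·10·34 = 8840; cumulative 21536
Total: 21536 scalar multiplications.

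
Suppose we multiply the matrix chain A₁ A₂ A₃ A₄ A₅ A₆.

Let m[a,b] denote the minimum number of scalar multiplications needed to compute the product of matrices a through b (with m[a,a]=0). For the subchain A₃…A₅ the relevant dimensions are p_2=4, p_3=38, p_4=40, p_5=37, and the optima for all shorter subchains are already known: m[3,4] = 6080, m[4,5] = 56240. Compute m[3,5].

12000

m[3,5] = min over k∈[3,4] of m[3,k]+m[k+1,5]+p_{2}·p_k·p_{5}.
k=3: 0 + 56240 + 4·38·37 = 61864; k=4: 6080 + 0 + 4·40·37 = 12000.
Minimum: 12000 at k=4.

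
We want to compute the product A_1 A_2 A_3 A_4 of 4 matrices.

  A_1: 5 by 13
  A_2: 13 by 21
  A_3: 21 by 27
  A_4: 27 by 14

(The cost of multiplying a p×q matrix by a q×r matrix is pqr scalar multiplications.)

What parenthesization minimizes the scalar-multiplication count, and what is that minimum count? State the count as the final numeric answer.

Adjacent pairs: A_1A_2 = 5·13·21 = 1365; A_2A_3 = 13·21·27 = 7371; A_3A_4 = 21·27·14 = 7938.
Length 3: A_1..A_3: k=1: 0+7371+5·13·27=9126; k=2: 1365+0+5·21·27=4200 → min 4200 | A_2..A_4: k=2: 0+7938+13·21·14=11760; k=3: 7371+0+13·27·14=12285 → min 11760.
Length 4: A_1..A_4: k=1: 0+11760+5·13·14=12670; k=2: 1365+7938+5·21·14=10773; k=3: 4200+0+5·27·14=6090 → min 6090.
Optimal parenthesization: (((A_1 A_2) A_3) A_4) with cost 6090.

6090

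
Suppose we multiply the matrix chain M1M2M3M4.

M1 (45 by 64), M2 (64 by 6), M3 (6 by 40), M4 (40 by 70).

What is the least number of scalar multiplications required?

52980

Adjacent pairs: M1M2 = 45·64·6 = 17280; M2M3 = 64·6·40 = 15360; M3M4 = 6·40·70 = 16800.
Length 3: M1..M3: k=1: 0+15360+45·64·40=130560; k=2: 17280+0+45·6·40=28080 → min 28080 | M2..M4: k=2: 0+16800+64·6·70=43680; k=3: 15360+0+64·40·70=194560 → min 43680.
Length 4: M1..M4: k=1: 0+43680+45·64·70=245280; k=2: 17280+16800+45·6·70=52980; k=3: 28080+0+45·40·70=154080 → min 52980.
Optimal order: ((M1M2)(M3M4)) with cost 52980.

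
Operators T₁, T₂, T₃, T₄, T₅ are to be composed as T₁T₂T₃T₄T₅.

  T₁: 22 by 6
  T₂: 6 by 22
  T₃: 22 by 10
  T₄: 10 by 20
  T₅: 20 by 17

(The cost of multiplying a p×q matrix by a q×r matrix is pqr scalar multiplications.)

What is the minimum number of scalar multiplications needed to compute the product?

Adjacent pairs: T₁T₂ = 22·6·22 = 2904; T₂T₃ = 6·22·10 = 1320; T₃T₄ = 22·10·20 = 4400; T₄T₅ = 10·20·17 = 3400.
Length 3: T₁..T₃: k=1: 0+1320+22·6·10=2640; k=2: 2904+0+22·22·10=7744 → min 2640 | T₂..T₄: k=2: 0+4400+6·22·20=7040; k=3: 1320+0+6·10·20=2520 → min 2520 | T₃..T₅: k=3: 0+3400+22·10·17=7140; k=4: 4400+0+22·20·17=11880 → min 7140.
Length 4: T₁..T₄: k=1: 0+2520+22·6·20=5160; k=2: 2904+4400+22·22·20=16984; k=3: 2640+0+22·10·20=7040 → min 5160 | T₂..T₅: k=2: 0+7140+6·22·17=9384; k=3: 1320+3400+6·10·17=5740; k=4: 2520+0+6·20·17=4560 → min 4560.
Length 5: T₁..T₅: k=1: 0+4560+22·6·17=6804; k=2: 2904+7140+22·22·17=18272; k=3: 2640+3400+22·10·17=9780; k=4: 5160+0+22·20·17=12640 → min 6804.
Optimal order: (T₁(((T₂T₃)T₄)T₅)) with cost 6804.

6804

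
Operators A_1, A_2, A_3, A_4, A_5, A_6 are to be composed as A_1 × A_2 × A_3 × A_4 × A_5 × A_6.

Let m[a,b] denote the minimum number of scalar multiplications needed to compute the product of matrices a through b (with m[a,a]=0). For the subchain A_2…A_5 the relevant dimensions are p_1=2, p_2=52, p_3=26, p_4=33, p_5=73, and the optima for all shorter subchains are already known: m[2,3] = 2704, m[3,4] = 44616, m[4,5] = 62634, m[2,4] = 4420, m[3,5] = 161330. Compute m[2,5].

9238

m[2,5] = min over k∈[2,4] of m[2,k]+m[k+1,5]+p_{1}·p_k·p_{5}.
k=2: 0 + 161330 + 2·52·73 = 168922; k=3: 2704 + 62634 + 2·26·73 = 69134; k=4: 4420 + 0 + 2·33·73 = 9238.
Minimum: 9238 at k=4.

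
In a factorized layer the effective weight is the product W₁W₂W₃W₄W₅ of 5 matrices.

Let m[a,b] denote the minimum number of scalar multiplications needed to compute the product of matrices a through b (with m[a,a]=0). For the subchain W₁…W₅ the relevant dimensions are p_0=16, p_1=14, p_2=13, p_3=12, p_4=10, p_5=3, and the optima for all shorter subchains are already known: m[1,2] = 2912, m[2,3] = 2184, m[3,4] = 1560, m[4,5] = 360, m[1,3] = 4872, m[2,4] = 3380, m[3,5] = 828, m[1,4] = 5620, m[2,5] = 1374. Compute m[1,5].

2046

m[1,5] = min over k∈[1,4] of m[1,k]+m[k+1,5]+p_{0}·p_k·p_{5}.
k=1: 0 + 1374 + 16·14·3 = 2046; k=2: 2912 + 828 + 16·13·3 = 4364; k=3: 4872 + 360 + 16·12·3 = 5808; k=4: 5620 + 0 + 16·10·3 = 6100.
Minimum: 2046 at k=1.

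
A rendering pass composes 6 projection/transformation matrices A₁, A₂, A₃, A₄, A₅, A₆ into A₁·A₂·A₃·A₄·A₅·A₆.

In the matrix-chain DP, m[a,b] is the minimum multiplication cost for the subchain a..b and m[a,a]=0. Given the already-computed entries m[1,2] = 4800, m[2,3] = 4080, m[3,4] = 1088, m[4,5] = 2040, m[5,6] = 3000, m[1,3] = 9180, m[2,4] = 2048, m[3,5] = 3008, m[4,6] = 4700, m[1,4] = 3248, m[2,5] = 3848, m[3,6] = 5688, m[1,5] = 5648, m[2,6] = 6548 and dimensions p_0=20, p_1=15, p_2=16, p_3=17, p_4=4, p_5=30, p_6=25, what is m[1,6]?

m[1,6] = min over k∈[1,5] of m[1,k]+m[k+1,6]+p_{0}·p_k·p_{6}.
k=1: 0 + 6548 + 20·15·25 = 14048; k=2: 4800 + 5688 + 20·16·25 = 18488; k=3: 9180 + 4700 + 20·17·25 = 22380; k=4: 3248 + 3000 + 20·4·25 = 8248; k=5: 5648 + 0 + 20·30·25 = 20648.
Minimum: 8248 at k=4.

8248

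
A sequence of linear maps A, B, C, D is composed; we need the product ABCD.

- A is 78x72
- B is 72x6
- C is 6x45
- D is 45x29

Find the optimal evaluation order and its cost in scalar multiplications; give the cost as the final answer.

Adjacent pairs: AB = 78·72·6 = 33696; BC = 72·6·45 = 19440; CD = 6·45·29 = 7830.
Length 3: A..C: k=1: 0+19440+78·72·45=272160; k=2: 33696+0+78·6·45=54756 → min 54756 | B..D: k=2: 0+7830+72·6·29=20358; k=3: 19440+0+72·45·29=113400 → min 20358.
Length 4: A..D: k=1: 0+20358+78·72·29=183222; k=2: 33696+7830+78·6·29=55098; k=3: 54756+0+78·45·29=156546 → min 55098.
Optimal parenthesization: ((AB)(CD)) with cost 55098.

55098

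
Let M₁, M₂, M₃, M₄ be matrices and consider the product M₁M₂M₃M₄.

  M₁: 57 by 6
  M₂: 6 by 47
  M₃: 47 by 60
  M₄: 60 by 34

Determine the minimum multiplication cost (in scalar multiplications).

Adjacent pairs: M₁M₂ = 57·6·47 = 16074; M₂M₃ = 6·47·60 = 16920; M₃M₄ = 47·60·34 = 95880.
Length 3: M₁..M₃: k=1: 0+16920+57·6·60=37440; k=2: 16074+0+57·47·60=176814 → min 37440 | M₂..M₄: k=2: 0+95880+6·47·34=105468; k=3: 16920+0+6·60·34=29160 → min 29160.
Length 4: M₁..M₄: k=1: 0+29160+57·6·34=40788; k=2: 16074+95880+57·47·34=203040; k=3: 37440+0+57·60·34=153720 → min 40788.
Optimal order: (M₁((M₂M₃)M₄)) with cost 40788.

40788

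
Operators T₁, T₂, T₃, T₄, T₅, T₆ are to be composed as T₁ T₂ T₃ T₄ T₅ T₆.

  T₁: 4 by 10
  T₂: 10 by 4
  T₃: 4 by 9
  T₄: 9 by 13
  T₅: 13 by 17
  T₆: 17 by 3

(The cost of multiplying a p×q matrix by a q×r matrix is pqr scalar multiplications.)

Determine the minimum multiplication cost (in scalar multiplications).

Adjacent pairs: T₁T₂ = 4·10·4 = 160; T₂T₃ = 10·4·9 = 360; T₃T₄ = 4·9·13 = 468; T₄T₅ = 9·13·17 = 1989; T₅T₆ = 13·17·3 = 663.
Length 3: T₁..T₃: k=1: 0+360+4·10·9=720; k=2: 160+0+4·4·9=304 → min 304 | T₂..T₄: k=2: 0+468+10·4·13=988; k=3: 360+0+10·9·13=1530 → min 988 | T₃..T₅: k=3: 0+1989+4·9·17=2601; k=4: 468+0+4·13·17=1352 → min 1352 | T₄..T₆: k=4: 0+663+9·13·3=1014; k=5: 1989+0+9·17·3=2448 → min 1014.
Length 4: T₁..T₄: k=1: 0+988+4·10·13=1508; k=2: 160+468+4·4·13=836; k=3: 304+0+4·9·13=772 → min 772 | T₂..T₅: k=2: 0+1352+10·4·17=2032; k=3: 360+1989+10·9·17=3879; k=4: 988+0+10·13·17=3198 → min 2032 | T₃..T₆: k=3: 0+1014+4·9·3=1122; k=4: 468+663+4·13·3=1287; k=5: 1352+0+4·17·3=1556 → min 1122.
Length 5: T₁..T₅: k=1: 0+2032+4·10·17=2712; k=2: 160+1352+4·4·17=1784; k=3: 304+1989+4·9·17=2905; k=4: 772+0+4·13·17=1656 → min 1656 | T₂..T₆: k=2: 0+1122+10·4·3=1242; k=3: 360+1014+10·9·3=1644; k=4: 988+663+10·13·3=2041; k=5: 2032+0+10·17·3=2542 → min 1242.
Length 6: T₁..T₆: k=1: 0+1242+4·10·3=1362; k=2: 160+1122+4·4·3=1330; k=3: 304+1014+4·9·3=1426; k=4: 772+663+4·13·3=1591; k=5: 1656+0+4·17·3=1860 → min 1330.
Optimal order: ((T₁ T₂) (T₃ (T₄ (T₅ T₆)))) with cost 1330.

1330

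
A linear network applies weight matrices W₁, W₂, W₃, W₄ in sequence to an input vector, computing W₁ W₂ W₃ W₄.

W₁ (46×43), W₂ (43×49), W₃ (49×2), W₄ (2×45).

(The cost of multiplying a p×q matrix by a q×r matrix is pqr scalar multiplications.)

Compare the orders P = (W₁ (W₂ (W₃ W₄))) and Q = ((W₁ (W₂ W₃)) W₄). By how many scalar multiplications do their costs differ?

Order P = (W₁ (W₂ (W₃ W₄))): (W₃ W₄): 49×2 by 2×45 → 49×45, cost 49·2·45 = 4410; (W₂ (W₃ W₄)): 43×49 by 49×45 → 43×45, cost 43·49·45 = 94815; cumulative 99225; (W₁ (W₂ (W₃ W₄))): 46×43 by 43×45 → 46×45, cost 46·43·45 = 89010; cumulative 188235. Total 188235.
Order Q = ((W₁ (W₂ W₃)) W₄): (W₂ W₃): 43×49 by 49×2 → 43×2, cost 43·49·2 = 4214; (W₁ (W₂ W₃)): 46×43 by 43×2 → 46×2, cost 46·43·2 = 3956; cumulative 8170; ((W₁ (W₂ W₃)) W₄): 46×2 by 2×45 → 46×45, cost 46·2·45 = 4140; cumulative 12310. Total 12310.
Difference: |188235 − 12310| = 175925.

175925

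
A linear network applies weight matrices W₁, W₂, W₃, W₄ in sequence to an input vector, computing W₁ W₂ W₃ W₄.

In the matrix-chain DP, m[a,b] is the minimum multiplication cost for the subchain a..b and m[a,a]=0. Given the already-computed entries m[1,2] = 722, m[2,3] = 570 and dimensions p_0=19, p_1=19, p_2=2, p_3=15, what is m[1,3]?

1292

m[1,3] = min over k∈[1,2] of m[1,k]+m[k+1,3]+p_{0}·p_k·p_{3}.
k=1: 0 + 570 + 19·19·15 = 5985; k=2: 722 + 0 + 19·2·15 = 1292.
Minimum: 1292 at k=2.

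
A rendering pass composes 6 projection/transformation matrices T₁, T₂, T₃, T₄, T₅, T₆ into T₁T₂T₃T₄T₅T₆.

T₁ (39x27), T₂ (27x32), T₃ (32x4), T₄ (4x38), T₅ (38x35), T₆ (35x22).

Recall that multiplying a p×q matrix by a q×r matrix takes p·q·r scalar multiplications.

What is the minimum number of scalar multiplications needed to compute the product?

Adjacent pairs: T₁T₂ = 39·27·32 = 33696; T₂T₃ = 27·32·4 = 3456; T₃T₄ = 32·4·38 = 4864; T₄T₅ = 4·38·35 = 5320; T₅T₆ = 38·35·22 = 29260.
Length 3: T₁..T₃: k=1: 0+3456+39·27·4=7668; k=2: 33696+0+39·32·4=38688 → min 7668 | T₂..T₄: k=2: 0+4864+27·32·38=37696; k=3: 3456+0+27·4·38=7560 → min 7560 | T₃..T₅: k=3: 0+5320+32·4·35=9800; k=4: 4864+0+32·38·35=47424 → min 9800 | T₄..T₆: k=4: 0+29260+4·38·22=32604; k=5: 5320+0+4·35·22=8400 → min 8400.
Length 4: T₁..T₄: k=1: 0+7560+39·27·38=47574; k=2: 33696+4864+39·32·38=85984; k=3: 7668+0+39·4·38=13596 → min 13596 | T₂..T₅: k=2: 0+9800+27·32·35=40040; k=3: 3456+5320+27·4·35=12556; k=4: 7560+0+27·38·35=43470 → min 12556 | T₃..T₆: k=3: 0+8400+32·4·22=11216; k=4: 4864+29260+32·38·22=60876; k=5: 9800+0+32·35·22=34440 → min 11216.
Length 5: T₁..T₅: k=1: 0+12556+39·27·35=49411; k=2: 33696+9800+39·32·35=87176; k=3: 7668+5320+39·4·35=18448; k=4: 13596+0+39·38·35=65466 → min 18448 | T₂..T₆: k=2: 0+11216+27·32·22=30224; k=3: 3456+8400+27·4·22=14232; k=4: 7560+29260+27·38·22=59392; k=5: 12556+0+27·35·22=33346 → min 14232.
Length 6: T₁..T₆: k=1: 0+14232+39·27·22=37398; k=2: 33696+11216+39·32·22=72368; k=3: 7668+8400+39·4·22=19500; k=4: 13596+29260+39·38·22=75460; k=5: 18448+0+39·35·22=48478 → min 19500.
Optimal order: ((T₁(T₂T₃))((T₄T₅)T₆)) with cost 19500.

19500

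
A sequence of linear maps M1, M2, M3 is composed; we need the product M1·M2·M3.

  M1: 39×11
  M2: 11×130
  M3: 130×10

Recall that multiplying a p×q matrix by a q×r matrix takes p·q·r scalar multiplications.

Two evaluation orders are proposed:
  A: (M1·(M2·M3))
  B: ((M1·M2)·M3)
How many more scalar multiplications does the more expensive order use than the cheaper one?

Order A = (M1·(M2·M3)): (M2·M3): 11×130 by 130×10 → 11×10, cost 11·130·10 = 14300; (M1·(M2·M3)): 39×11 by 11×10 → 39×10, cost 39·11·10 = 4290; cumulative 18590. Total 18590.
Order B = ((M1·M2)·M3): (M1·M2): 39×11 by 11×130 → 39×130, cost 39·11·130 = 55770; ((M1·M2)·M3): 39×130 by 130×10 → 39×10, cost 39·130·10 = 50700; cumulative 106470. Total 106470.
Difference: |18590 − 106470| = 87880.

87880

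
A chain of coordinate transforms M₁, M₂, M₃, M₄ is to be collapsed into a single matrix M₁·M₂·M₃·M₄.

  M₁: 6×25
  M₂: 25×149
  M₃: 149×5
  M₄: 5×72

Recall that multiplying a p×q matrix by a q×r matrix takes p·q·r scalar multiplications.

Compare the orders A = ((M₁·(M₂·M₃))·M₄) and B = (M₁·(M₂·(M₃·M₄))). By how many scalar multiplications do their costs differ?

311105

Order A = ((M₁·(M₂·M₃))·M₄): (M₂·M₃): 25×149 by 149×5 → 25×5, cost 25·149·5 = 18625; (M₁·(M₂·M₃)): 6×25 by 25×5 → 6×5, cost 6·25·5 = 750; cumulative 19375; ((M₁·(M₂·M₃))·M₄): 6×5 by 5×72 → 6×72, cost 6·5·72 = 2160; cumulative 21535. Total 21535.
Order B = (M₁·(M₂·(M₃·M₄))): (M₃·M₄): 149×5 by 5×72 → 149×72, cost 149·5·72 = 53640; (M₂·(M₃·M₄)): 25×149 by 149×72 → 25×72, cost 25·149·72 = 268200; cumulative 321840; (M₁·(M₂·(M₃·M₄))): 6×25 by 25×72 → 6×72, cost 6·25·72 = 10800; cumulative 332640. Total 332640.
Difference: |21535 − 332640| = 311105.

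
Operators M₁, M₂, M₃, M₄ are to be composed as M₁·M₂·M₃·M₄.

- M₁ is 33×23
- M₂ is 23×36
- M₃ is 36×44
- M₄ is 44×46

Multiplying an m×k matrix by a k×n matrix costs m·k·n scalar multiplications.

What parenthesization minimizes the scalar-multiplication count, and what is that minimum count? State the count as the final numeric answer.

Adjacent pairs: M₁M₂ = 33·23·36 = 27324; M₂M₃ = 23·36·44 = 36432; M₃M₄ = 36·44·46 = 72864.
Length 3: M₁..M₃: k=1: 0+36432+33·23·44=69828; k=2: 27324+0+33·36·44=79596 → min 69828 | M₂..M₄: k=2: 0+72864+23·36·46=110952; k=3: 36432+0+23·44·46=82984 → min 82984.
Length 4: M₁..M₄: k=1: 0+82984+33·23·46=117898; k=2: 27324+72864+33·36·46=154836; k=3: 69828+0+33·44·46=136620 → min 117898.
Optimal parenthesization: (M₁·((M₂·M₃)·M₄)) with cost 117898.

117898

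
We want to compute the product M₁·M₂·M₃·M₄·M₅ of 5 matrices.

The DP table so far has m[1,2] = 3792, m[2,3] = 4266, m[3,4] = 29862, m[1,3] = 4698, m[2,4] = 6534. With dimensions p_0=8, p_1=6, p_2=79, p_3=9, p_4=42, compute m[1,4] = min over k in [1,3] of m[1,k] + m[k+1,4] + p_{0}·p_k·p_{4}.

m[1,4] = min over k∈[1,3] of m[1,k]+m[k+1,4]+p_{0}·p_k·p_{4}.
k=1: 0 + 6534 + 8·6·42 = 8550; k=2: 3792 + 29862 + 8·79·42 = 60198; k=3: 4698 + 0 + 8·9·42 = 7722.
Minimum: 7722 at k=3.

7722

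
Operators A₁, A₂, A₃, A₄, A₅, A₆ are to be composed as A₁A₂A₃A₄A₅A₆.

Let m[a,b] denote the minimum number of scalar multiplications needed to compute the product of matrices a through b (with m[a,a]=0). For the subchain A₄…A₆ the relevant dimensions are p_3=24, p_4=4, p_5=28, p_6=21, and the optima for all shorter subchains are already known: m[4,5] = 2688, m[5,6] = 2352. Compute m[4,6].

4368

m[4,6] = min over k∈[4,5] of m[4,k]+m[k+1,6]+p_{3}·p_k·p_{6}.
k=4: 0 + 2352 + 24·4·21 = 4368; k=5: 2688 + 0 + 24·28·21 = 16800.
Minimum: 4368 at k=4.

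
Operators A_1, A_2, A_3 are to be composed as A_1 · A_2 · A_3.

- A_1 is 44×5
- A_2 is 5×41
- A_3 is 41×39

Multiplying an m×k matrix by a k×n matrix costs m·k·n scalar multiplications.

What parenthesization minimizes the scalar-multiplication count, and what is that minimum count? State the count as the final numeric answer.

(A_1 · (A_2 · A_3)): cost 16575.
((A_1 · A_2) · A_3): cost 79376.
Optimal: (A_1 · (A_2 · A_3)) with cost 16575.

16575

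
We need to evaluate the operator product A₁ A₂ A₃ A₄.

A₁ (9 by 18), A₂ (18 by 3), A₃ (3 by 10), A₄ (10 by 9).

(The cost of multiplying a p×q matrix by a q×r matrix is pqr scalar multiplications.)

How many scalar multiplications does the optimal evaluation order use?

999

Adjacent pairs: A₁A₂ = 9·18·3 = 486; A₂A₃ = 18·3·10 = 540; A₃A₄ = 3·10·9 = 270.
Length 3: A₁..A₃: k=1: 0+540+9·18·10=2160; k=2: 486+0+9·3·10=756 → min 756 | A₂..A₄: k=2: 0+270+18·3·9=756; k=3: 540+0+18·10·9=2160 → min 756.
Length 4: A₁..A₄: k=1: 0+756+9·18·9=2214; k=2: 486+270+9·3·9=999; k=3: 756+0+9·10·9=1566 → min 999.
Optimal order: ((A₁ A₂) (A₃ A₄)) with cost 999.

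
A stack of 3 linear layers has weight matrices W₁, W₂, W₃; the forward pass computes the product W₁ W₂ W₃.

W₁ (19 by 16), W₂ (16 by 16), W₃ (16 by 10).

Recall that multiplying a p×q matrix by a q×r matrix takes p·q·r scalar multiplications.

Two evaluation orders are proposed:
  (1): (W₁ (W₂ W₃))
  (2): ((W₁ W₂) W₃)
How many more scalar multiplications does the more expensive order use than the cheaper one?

Order (1) = (W₁ (W₂ W₃)): (W₂ W₃): 16×16 by 16×10 → 16×10, cost 16·16·10 = 2560; (W₁ (W₂ W₃)): 19×16 by 16×10 → 19×10, cost 19·16·10 = 3040; cumulative 5600. Total 5600.
Order (2) = ((W₁ W₂) W₃): (W₁ W₂): 19×16 by 16×16 → 19×16, cost 19·16·16 = 4864; ((W₁ W₂) W₃): 19×16 by 16×10 → 19×10, cost 19·16·10 = 3040; cumulative 7904. Total 7904.
Difference: |5600 − 7904| = 2304.

2304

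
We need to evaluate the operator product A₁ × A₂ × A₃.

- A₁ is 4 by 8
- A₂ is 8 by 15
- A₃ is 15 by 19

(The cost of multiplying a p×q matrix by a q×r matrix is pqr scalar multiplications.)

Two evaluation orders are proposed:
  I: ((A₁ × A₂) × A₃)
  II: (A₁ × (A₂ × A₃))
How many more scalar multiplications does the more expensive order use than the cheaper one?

Order I = ((A₁ × A₂) × A₃): (A₁ × A₂): 4×8 by 8×15 → 4×15, cost 4·8·15 = 480; ((A₁ × A₂) × A₃): 4×15 by 15×19 → 4×19, cost 4·15·19 = 1140; cumulative 1620. Total 1620.
Order II = (A₁ × (A₂ × A₃)): (A₂ × A₃): 8×15 by 15×19 → 8×19, cost 8·15·19 = 2280; (A₁ × (A₂ × A₃)): 4×8 by 8×19 → 4×19, cost 4·8·19 = 608; cumulative 2888. Total 2888.
Difference: |1620 − 2888| = 1268.

1268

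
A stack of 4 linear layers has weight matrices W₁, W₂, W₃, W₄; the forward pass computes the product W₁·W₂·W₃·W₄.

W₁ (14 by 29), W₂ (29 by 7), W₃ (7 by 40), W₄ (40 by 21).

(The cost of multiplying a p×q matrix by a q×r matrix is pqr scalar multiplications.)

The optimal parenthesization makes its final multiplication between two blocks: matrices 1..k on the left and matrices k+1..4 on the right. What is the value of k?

Adjacent pairs: W₁W₂ = 14·29·7 = 2842; W₂W₃ = 29·7·40 = 8120; W₃W₄ = 7·40·21 = 5880.
Length 3: W₁..W₃: k=1: 0+8120+14·29·40=24360; k=2: 2842+0+14·7·40=6762 → min 6762 | W₂..W₄: k=2: 0+5880+29·7·21=10143; k=3: 8120+0+29·40·21=32480 → min 10143.
Top-level splits: k=1: (W₁..W₁)·(W₂..W₄) → 0+10143+14·29·21 = 18669; k=2: (W₁..W₂)·(W₃..W₄) → 2842+5880+14·7·21 = 10780; k=3: (W₁..W₃)·(W₄..W₄) → 6762+0+14·40·21 = 18522.
Best split is after W₂, i.e. k = 2.

2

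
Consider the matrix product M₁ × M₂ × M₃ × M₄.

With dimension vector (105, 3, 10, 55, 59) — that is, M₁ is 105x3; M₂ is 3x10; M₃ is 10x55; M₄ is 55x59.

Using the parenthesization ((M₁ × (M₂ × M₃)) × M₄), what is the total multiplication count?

359700

(M₂ × M₃): 3×10 by 10×55 → 3×55, cost 3·10·55 = 1650
(M₁ × (M₂ × M₃)): 105×3 by 3×55 → 105×55, cost 105·3·55 = 17325; cumulative 18975
((M₁ × (M₂ × M₃)) × M₄): 105×55 by 55×59 → 105×59, cost 105·55·59 = 340725; cumulative 359700
Total: 359700 scalar multiplications.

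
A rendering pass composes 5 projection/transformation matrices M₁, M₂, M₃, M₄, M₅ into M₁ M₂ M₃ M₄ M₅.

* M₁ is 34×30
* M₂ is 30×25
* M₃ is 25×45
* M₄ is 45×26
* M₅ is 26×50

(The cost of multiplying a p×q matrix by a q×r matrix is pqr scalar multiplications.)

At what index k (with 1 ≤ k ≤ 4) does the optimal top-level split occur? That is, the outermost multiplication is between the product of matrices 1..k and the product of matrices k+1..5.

4

Adjacent pairs: M₁M₂ = 34·30·25 = 25500; M₂M₃ = 30·25·45 = 33750; M₃M₄ = 25·45·26 = 29250; M₄M₅ = 45·26·50 = 58500.
Length 3: M₁..M₃: k=1: 0+33750+34·30·45=79650; k=2: 25500+0+34·25·45=63750 → min 63750 | M₂..M₄: k=2: 0+29250+30·25·26=48750; k=3: 33750+0+30·45·26=68850 → min 48750 | M₃..M₅: k=3: 0+58500+25·45·50=114750; k=4: 29250+0+25·26·50=61750 → min 61750.
Length 4: M₁..M₄: k=1: 0+48750+34·30·26=75270; k=2: 25500+29250+34·25·26=76850; k=3: 63750+0+34·45·26=103530 → min 75270 | M₂..M₅: k=2: 0+61750+30·25·50=99250; k=3: 33750+58500+30·45·50=159750; k=4: 48750+0+30·26·50=87750 → min 87750.
Top-level splits: k=1: (M₁..M₁)·(M₂..M₅) → 0+87750+34·30·50 = 138750; k=2: (M₁..M₂)·(M₃..M₅) → 25500+61750+34·25·50 = 129750; k=3: (M₁..M₃)·(M₄..M₅) → 63750+58500+34·45·50 = 198750; k=4: (M₁..M₄)·(M₅..M₅) → 75270+0+34·26·50 = 119470.
Best split is after M₄, i.e. k = 4.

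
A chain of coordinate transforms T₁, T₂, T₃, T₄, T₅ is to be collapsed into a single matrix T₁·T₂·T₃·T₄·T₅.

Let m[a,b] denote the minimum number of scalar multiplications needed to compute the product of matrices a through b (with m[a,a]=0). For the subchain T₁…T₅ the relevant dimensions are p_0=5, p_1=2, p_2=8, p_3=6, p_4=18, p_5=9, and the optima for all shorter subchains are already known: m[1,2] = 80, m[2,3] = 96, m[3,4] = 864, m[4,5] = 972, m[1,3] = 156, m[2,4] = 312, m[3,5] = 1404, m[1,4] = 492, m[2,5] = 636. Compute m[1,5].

726

m[1,5] = min over k∈[1,4] of m[1,k]+m[k+1,5]+p_{0}·p_k·p_{5}.
k=1: 0 + 636 + 5·2·9 = 726; k=2: 80 + 1404 + 5·8·9 = 1844; k=3: 156 + 972 + 5·6·9 = 1398; k=4: 492 + 0 + 5·18·9 = 1302.
Minimum: 726 at k=1.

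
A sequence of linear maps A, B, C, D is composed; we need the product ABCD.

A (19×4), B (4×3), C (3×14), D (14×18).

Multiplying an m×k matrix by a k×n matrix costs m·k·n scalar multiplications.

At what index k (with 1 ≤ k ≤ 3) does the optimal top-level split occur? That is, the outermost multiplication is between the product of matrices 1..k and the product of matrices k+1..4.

Adjacent pairs: AB = 19·4·3 = 228; BC = 4·3·14 = 168; CD = 3·14·18 = 756.
Length 3: A..C: k=1: 0+168+19·4·14=1232; k=2: 228+0+19·3·14=1026 → min 1026 | B..D: k=2: 0+756+4·3·18=972; k=3: 168+0+4·14·18=1176 → min 972.
Top-level splits: k=1: (A..A)·(B..D) → 0+972+19·4·18 = 2340; k=2: (A..B)·(C..D) → 228+756+19·3·18 = 2010; k=3: (A..C)·(D..D) → 1026+0+19·14·18 = 5814.
Best split is after B, i.e. k = 2.

2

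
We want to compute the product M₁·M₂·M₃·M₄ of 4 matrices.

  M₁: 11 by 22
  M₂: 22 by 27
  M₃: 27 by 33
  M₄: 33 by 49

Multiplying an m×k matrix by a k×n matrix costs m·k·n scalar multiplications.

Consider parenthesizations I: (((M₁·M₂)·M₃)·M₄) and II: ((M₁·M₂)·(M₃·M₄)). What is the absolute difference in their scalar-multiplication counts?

Order I = (((M₁·M₂)·M₃)·M₄): (M₁·M₂): 11×22 by 22×27 → 11×27, cost 11·22·27 = 6534; ((M₁·M₂)·M₃): 11×27 by 27×33 → 11×33, cost 11·27·33 = 9801; cumulative 16335; (((M₁·M₂)·M₃)·M₄): 11×33 by 33×49 → 11×49, cost 11·33·49 = 17787; cumulative 34122. Total 34122.
Order II = ((M₁·M₂)·(M₃·M₄)): (M₁·M₂): 11×22 by 22×27 → 11×27, cost 11·22·27 = 6534; (M₃·M₄): 27×33 by 33×49 → 27×49, cost 27·33·49 = 43659; ((M₁·M₂)·(M₃·M₄)): 11×27 by 27×49 → 11×49, cost 11·27·49 = 14553; cumulative 64746. Total 64746.
Difference: |34122 − 64746| = 30624.

30624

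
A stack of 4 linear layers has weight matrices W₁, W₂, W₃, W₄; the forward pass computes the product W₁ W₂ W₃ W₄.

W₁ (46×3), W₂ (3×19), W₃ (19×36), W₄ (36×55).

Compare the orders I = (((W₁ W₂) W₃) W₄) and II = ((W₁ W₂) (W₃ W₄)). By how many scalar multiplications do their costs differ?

36854

Order I = (((W₁ W₂) W₃) W₄): (W₁ W₂): 46×3 by 3×19 → 46×19, cost 46·3·19 = 2622; ((W₁ W₂) W₃): 46×19 by 19×36 → 46×36, cost 46·19·36 = 31464; cumulative 34086; (((W₁ W₂) W₃) W₄): 46×36 by 36×55 → 46×55, cost 46·36·55 = 91080; cumulative 125166. Total 125166.
Order II = ((W₁ W₂) (W₃ W₄)): (W₁ W₂): 46×3 by 3×19 → 46×19, cost 46·3·19 = 2622; (W₃ W₄): 19×36 by 36×55 → 19×55, cost 19·36·55 = 37620; ((W₁ W₂) (W₃ W₄)): 46×19 by 19×55 → 46×55, cost 46·19·55 = 48070; cumulative 88312. Total 88312.
Difference: |125166 − 88312| = 36854.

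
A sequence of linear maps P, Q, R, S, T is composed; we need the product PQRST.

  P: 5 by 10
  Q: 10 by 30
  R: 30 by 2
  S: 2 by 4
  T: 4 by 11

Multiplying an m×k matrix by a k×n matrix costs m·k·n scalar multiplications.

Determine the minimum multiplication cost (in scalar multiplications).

898

Adjacent pairs: PQ = 5·10·30 = 1500; QR = 10·30·2 = 600; RS = 30·2·4 = 240; ST = 2·4·11 = 88.
Length 3: P..R: k=1: 0+600+5·10·2=700; k=2: 1500+0+5·30·2=1800 → min 700 | Q..S: k=2: 0+240+10·30·4=1440; k=3: 600+0+10·2·4=680 → min 680 | R..T: k=3: 0+88+30·2·11=748; k=4: 240+0+30·4·11=1560 → min 748.
Length 4: P..S: k=1: 0+680+5·10·4=880; k=2: 1500+240+5·30·4=2340; k=3: 700+0+5·2·4=740 → min 740 | Q..T: k=2: 0+748+10·30·11=4048; k=3: 600+88+10·2·11=908; k=4: 680+0+10·4·11=1120 → min 908.
Length 5: P..T: k=1: 0+908+5·10·11=1458; k=2: 1500+748+5·30·11=3898; k=3: 700+88+5·2·11=898; k=4: 740+0+5·4·11=960 → min 898.
Optimal order: ((P(QR))(ST)) with cost 898.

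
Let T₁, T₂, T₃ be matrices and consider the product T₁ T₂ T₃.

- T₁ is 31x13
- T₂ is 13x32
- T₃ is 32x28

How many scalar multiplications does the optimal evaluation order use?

22932

Order (T₁ (T₂ T₃)): (T₂ T₃): 13×32 by 32×28 → 13×28, cost 13·32·28 = 11648; (T₁ (T₂ T₃)): 31×13 by 13×28 → 31×28, cost 31·13·28 = 11284; cumulative 22932. Total 22932.
Order ((T₁ T₂) T₃): (T₁ T₂): 31×13 by 13×32 → 31×32, cost 31·13·32 = 12896; ((T₁ T₂) T₃): 31×32 by 32×28 → 31×28, cost 31·32·28 = 27776; cumulative 40672. Total 40672.
Minimum: 22932.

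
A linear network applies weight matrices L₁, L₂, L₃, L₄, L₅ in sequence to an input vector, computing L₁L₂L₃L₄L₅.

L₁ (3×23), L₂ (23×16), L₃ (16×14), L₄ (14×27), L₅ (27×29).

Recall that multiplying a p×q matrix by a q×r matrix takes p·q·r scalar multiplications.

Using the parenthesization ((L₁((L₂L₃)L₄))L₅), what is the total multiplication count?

18058

(L₂L₃): 23×16 by 16×14 → 23×14, cost 23·16·14 = 5152
((L₂L₃)L₄): 23×14 by 14×27 → 23×27, cost 23·14·27 = 8694; cumulative 13846
(L₁((L₂L₃)L₄)): 3×23 by 23×27 → 3×27, cost 3·23·27 = 1863; cumulative 15709
((L₁((L₂L₃)L₄))L₅): 3×27 by 27×29 → 3×29, cost 3·27·29 = 2349; cumulative 18058
Total: 18058 scalar multiplications.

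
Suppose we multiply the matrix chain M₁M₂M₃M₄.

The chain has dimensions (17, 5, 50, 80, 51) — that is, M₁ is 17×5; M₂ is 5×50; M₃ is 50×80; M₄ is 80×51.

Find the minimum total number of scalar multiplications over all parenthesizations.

44735

Adjacent pairs: M₁M₂ = 17·5·50 = 4250; M₂M₃ = 5·50·80 = 20000; M₃M₄ = 50·80·51 = 204000.
Length 3: M₁..M₃: k=1: 0+20000+17·5·80=26800; k=2: 4250+0+17·50·80=72250 → min 26800 | M₂..M₄: k=2: 0+204000+5·50·51=216750; k=3: 20000+0+5·80·51=40400 → min 40400.
Length 4: M₁..M₄: k=1: 0+40400+17·5·51=44735; k=2: 4250+204000+17·50·51=251600; k=3: 26800+0+17·80·51=96160 → min 44735.
Optimal order: (M₁((M₂M₃)M₄)) with cost 44735.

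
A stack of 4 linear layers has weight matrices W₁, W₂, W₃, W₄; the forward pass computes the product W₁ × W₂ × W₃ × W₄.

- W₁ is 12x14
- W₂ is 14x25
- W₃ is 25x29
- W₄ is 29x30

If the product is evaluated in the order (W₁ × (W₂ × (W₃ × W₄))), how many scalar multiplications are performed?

37290

(W₃ × W₄): 25×29 by 29×30 → 25×30, cost 25·29·30 = 21750
(W₂ × (W₃ × W₄)): 14×25 by 25×30 → 14×30, cost 14·25·30 = 10500; cumulative 32250
(W₁ × (W₂ × (W₃ × W₄))): 12×14 by 14×30 → 12×30, cost 12·14·30 = 5040; cumulative 37290
Total: 37290 scalar multiplications.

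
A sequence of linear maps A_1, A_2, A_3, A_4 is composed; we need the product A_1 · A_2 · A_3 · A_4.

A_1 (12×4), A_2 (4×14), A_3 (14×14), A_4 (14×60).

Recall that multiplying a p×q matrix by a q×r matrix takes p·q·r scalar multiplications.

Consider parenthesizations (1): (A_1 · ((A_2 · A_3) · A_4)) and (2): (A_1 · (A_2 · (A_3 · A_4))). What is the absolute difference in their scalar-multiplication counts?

10976

Order (1) = (A_1 · ((A_2 · A_3) · A_4)): (A_2 · A_3): 4×14 by 14×14 → 4×14, cost 4·14·14 = 784; ((A_2 · A_3) · A_4): 4×14 by 14×60 → 4×60, cost 4·14·60 = 3360; cumulative 4144; (A_1 · ((A_2 · A_3) · A_4)): 12×4 by 4×60 → 12×60, cost 12·4·60 = 2880; cumulative 7024. Total 7024.
Order (2) = (A_1 · (A_2 · (A_3 · A_4))): (A_3 · A_4): 14×14 by 14×60 → 14×60, cost 14·14·60 = 11760; (A_2 · (A_3 · A_4)): 4×14 by 14×60 → 4×60, cost 4·14·60 = 3360; cumulative 15120; (A_1 · (A_2 · (A_3 · A_4))): 12×4 by 4×60 → 12×60, cost 12·4·60 = 2880; cumulative 18000. Total 18000.
Difference: |7024 − 18000| = 10976.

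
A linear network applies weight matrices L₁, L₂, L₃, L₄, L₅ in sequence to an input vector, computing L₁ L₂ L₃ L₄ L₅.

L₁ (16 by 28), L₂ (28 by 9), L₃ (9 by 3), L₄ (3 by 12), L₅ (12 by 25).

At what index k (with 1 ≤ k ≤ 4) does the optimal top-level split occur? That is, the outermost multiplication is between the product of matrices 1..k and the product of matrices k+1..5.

3

Adjacent pairs: L₁L₂ = 16·28·9 = 4032; L₂L₃ = 28·9·3 = 756; L₃L₄ = 9·3·12 = 324; L₄L₅ = 3·12·25 = 900.
Length 3: L₁..L₃: k=1: 0+756+16·28·3=2100; k=2: 4032+0+16·9·3=4464 → min 2100 | L₂..L₄: k=2: 0+324+28·9·12=3348; k=3: 756+0+28·3·12=1764 → min 1764 | L₃..L₅: k=3: 0+900+9·3·25=1575; k=4: 324+0+9·12·25=3024 → min 1575.
Length 4: L₁..L₄: k=1: 0+1764+16·28·12=7140; k=2: 4032+324+16·9·12=6084; k=3: 2100+0+16·3·12=2676 → min 2676 | L₂..L₅: k=2: 0+1575+28·9·25=7875; k=3: 756+900+28·3·25=3756; k=4: 1764+0+28·12·25=10164 → min 3756.
Top-level splits: k=1: (L₁..L₁)·(L₂..L₅) → 0+3756+16·28·25 = 14956; k=2: (L₁..L₂)·(L₃..L₅) → 4032+1575+16·9·25 = 9207; k=3: (L₁..L₃)·(L₄..L₅) → 2100+900+16·3·25 = 4200; k=4: (L₁..L₄)·(L₅..L₅) → 2676+0+16·12·25 = 7476.
Best split is after L₃, i.e. k = 3.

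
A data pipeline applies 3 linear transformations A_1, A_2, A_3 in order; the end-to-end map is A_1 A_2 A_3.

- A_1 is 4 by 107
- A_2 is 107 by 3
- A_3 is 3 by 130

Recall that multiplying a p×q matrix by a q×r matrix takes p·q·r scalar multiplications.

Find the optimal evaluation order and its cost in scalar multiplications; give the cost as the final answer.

2844

(A_1 (A_2 A_3)): cost 97370.
((A_1 A_2) A_3): cost 2844.
Optimal: ((A_1 A_2) A_3) with cost 2844.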